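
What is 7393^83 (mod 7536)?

By square-and-multiply:
83 in binary is 1010011, i.e. 83 = 64 + 16 + 2 + 1.
7393^1 ≡ 7393 (mod 7536)
7393^2 ≡ 7393^2 = 54656449 ≡ 5377 (mod 7536)
7393^4 ≡ 5377^2 = 28912129 ≡ 4033 (mod 7536)
7393^8 ≡ 4033^2 = 16265089 ≡ 2401 (mod 7536)
7393^16 ≡ 2401^2 = 5764801 ≡ 7297 (mod 7536)
7393^32 ≡ 7297^2 = 53246209 ≡ 4369 (mod 7536)
7393^64 ≡ 4369^2 = 19088161 ≡ 7009 (mod 7536)
7393^83 = 7393^64 * 7393^16 * 7393^2 * 7393^1 ≡ 7009 * 7297 * 5377 * 7393 (mod 7536).
Accumulate the product:
7009 * 7297 = 51144673 ≡ 5377
5377 * 5377 = 28912129 ≡ 4033
4033 * 7393 = 29815969 ≡ 3553

3553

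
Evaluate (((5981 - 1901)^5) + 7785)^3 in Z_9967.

5981 - 1901 = 4080
(4080)^5 ≡ 8880 (mod 9967)
8880 + 7785 = 16665 ≡ 6698 (mod 9967)
(6698)^3 ≡ 2937 (mod 9967)

2937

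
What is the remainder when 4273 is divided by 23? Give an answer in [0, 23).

18

4273 = 185·23 + 18, so 4273 ≡ 18 (mod 23).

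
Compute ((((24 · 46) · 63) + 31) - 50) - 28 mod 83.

24 · 46 = 1104 ≡ 25 (mod 83)
25 · 63 = 1575 ≡ 81 (mod 83)
81 + 31 = 112 ≡ 29 (mod 83)
29 - 50 = -21 ≡ 62 (mod 83)
62 - 28 = 34

34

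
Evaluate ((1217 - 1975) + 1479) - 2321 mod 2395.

1217 - 1975 = -758 ≡ 1637 (mod 2395)
1637 + 1479 = 3116 ≡ 721 (mod 2395)
721 - 2321 = -1600 ≡ 795 (mod 2395)

795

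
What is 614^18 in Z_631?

509

By square-and-multiply:
614^1 ≡ 614 (mod 631)
614^2 ≡ 614^2 = 376996 ≡ 289 (mod 631)
614^4 ≡ 289^2 = 83521 ≡ 229 (mod 631)
614^8 ≡ 229^2 = 52441 ≡ 68 (mod 631)
614^16 ≡ 68^2 = 4624 ≡ 207 (mod 631)
614^18 = 614^16 · 614^2 ≡ 207 · 289 (mod 631).
207 · 289 = 59823 ≡ 509 (mod 631).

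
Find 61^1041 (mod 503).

50

Compute successive squares:
61^1 ≡ 61 (mod 503)
61^2 ≡ 61^2 = 3721 ≡ 200 (mod 503)
61^4 ≡ 200^2 = 40000 ≡ 263 (mod 503)
61^8 ≡ 263^2 = 69169 ≡ 258 (mod 503)
61^16 ≡ 258^2 = 66564 ≡ 168 (mod 503)
61^32 ≡ 168^2 = 28224 ≡ 56 (mod 503)
61^64 ≡ 56^2 = 3136 ≡ 118 (mod 503)
61^128 ≡ 118^2 = 13924 ≡ 343 (mod 503)
61^256 ≡ 343^2 = 117649 ≡ 450 (mod 503)
61^512 ≡ 450^2 = 202500 ≡ 294 (mod 503)
61^1024 ≡ 294^2 = 86436 ≡ 423 (mod 503)
61^1041 = 61^1024 · 61^16 · 61^1 ≡ 423 · 168 · 61 (mod 503).
Accumulate the product:
423 · 168 = 71064 ≡ 141
141 · 61 = 8601 ≡ 50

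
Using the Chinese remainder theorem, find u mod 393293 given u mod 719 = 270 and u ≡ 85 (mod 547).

152698

719⁻¹ mod 547: 719·194 ≡ 1 (mod 547), so 719⁻¹ ≡ 194.
u = 270 + 719·((85 − 270)·194 mod 547) = 270 + 719·212 = 152698.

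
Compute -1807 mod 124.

-1807 = -15×124 + 53, so -1807 ≡ 53 (mod 124).

53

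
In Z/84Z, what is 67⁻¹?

79

84 = 1×67 + 17
67 = 3×17 + 16
17 = 1×16 + 1
16 = 16×1 + 0
gcd(67, 84) = 1, so the inverse exists.
Bézout: 1 = 4×84 − 5×67.
So 67⁻¹ ≡ −5 ≡ 79 (mod 84).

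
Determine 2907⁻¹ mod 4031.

Run the extended Euclidean algorithm:
4031 = 1*2907 + 1124
2907 = 2*1124 + 659
1124 = 1*659 + 465
659 = 1*465 + 194
465 = 2*194 + 77
194 = 2*77 + 40
77 = 1*40 + 37
40 = 1*37 + 3
37 = 12*3 + 1
3 = 3*1 + 0
gcd(2907, 4031) = 1, so the inverse exists.
Back-substitute for 1:
1 = 1*37 − 12*3
  = −12*40 + 13*37
  = 13*77 − 25*40
  = −25*194 + 63*77
  = 63*465 − 151*194
  = −151*659 + 214*465
  = 214*1124 − 365*659
  = −365*2907 + 944*1124
  = 944*4031 − 1309*2907
So 2907⁻¹ ≡ −1309 ≡ 2722 (mod 4031).

2722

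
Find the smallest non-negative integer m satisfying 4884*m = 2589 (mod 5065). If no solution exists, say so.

gcd(4884, 5065) = 1, so a unique solution mod 5065 exists.
4884⁻¹ ≡ 1679 (mod 5065).
m ≡ 1679*2589 ≡ 1161 (mod 5065).

1161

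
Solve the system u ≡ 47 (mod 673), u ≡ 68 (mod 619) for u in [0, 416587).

393752

673⁻¹ mod 619: 673·470 ≡ 1 (mod 619), so 673⁻¹ ≡ 470.
u = 47 + 673·((68 − 47)·470 mod 619) = 47 + 673·585 = 393752.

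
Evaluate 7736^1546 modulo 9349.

Using repeated squaring:
7736^1 ≡ 7736 (mod 9349)
7736^2 ≡ 7736^2 = 59845696 ≡ 2747 (mod 9349)
7736^4 ≡ 2747^2 = 7546009 ≡ 1366 (mod 9349)
7736^8 ≡ 1366^2 = 1865956 ≡ 5505 (mod 9349)
7736^16 ≡ 5505^2 = 30305025 ≡ 4916 (mod 9349)
7736^32 ≡ 4916^2 = 24167056 ≡ 9240 (mod 9349)
7736^64 ≡ 9240^2 = 85377600 ≡ 2532 (mod 9349)
7736^128 ≡ 2532^2 = 6411024 ≡ 6959 (mod 9349)
7736^256 ≡ 6959^2 = 48427681 ≡ 9210 (mod 9349)
7736^512 ≡ 9210^2 = 84824100 ≡ 623 (mod 9349)
7736^1024 ≡ 623^2 = 388129 ≡ 4820 (mod 9349)
7736^1546 = 7736^1024 * 7736^512 * 7736^8 * 7736^2 ≡ 4820 * 623 * 5505 * 2747 (mod 9349).
Accumulate the product:
4820 * 623 = 3002860 ≡ 1831
1831 * 5505 = 10079655 ≡ 1433
1433 * 2747 = 3936451 ≡ 522

522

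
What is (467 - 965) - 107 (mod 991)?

386

467 - 965 = -498 ≡ 493 (mod 991)
493 - 107 = 386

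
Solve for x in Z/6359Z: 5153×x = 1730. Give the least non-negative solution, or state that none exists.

gcd(5153, 6359) = 1, so a unique solution mod 6359 exists.
5153⁻¹ ≡ 58 (mod 6359).
x ≡ 58×1730 ≡ 4955 (mod 6359).

4955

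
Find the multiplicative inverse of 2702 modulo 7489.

By the extended Euclidean algorithm:
7489 = 2×2702 + 2085
2702 = 1×2085 + 617
2085 = 3×617 + 234
617 = 2×234 + 149
234 = 1×149 + 85
149 = 1×85 + 64
85 = 1×64 + 21
64 = 3×21 + 1
21 = 21×1 + 0
gcd(2702, 7489) = 1, so the inverse exists.
Back-substitute for 1:
1 = 1×64 − 3×21
  = −3×85 + 4×64
  = 4×149 − 7×85
  = −7×234 + 11×149
  = 11×617 − 29×234
  = −29×2085 + 98×617
  = 98×2702 − 127×2085
  = −127×7489 + 352×2702
So 2702⁻¹ ≡ 352 (mod 7489).

352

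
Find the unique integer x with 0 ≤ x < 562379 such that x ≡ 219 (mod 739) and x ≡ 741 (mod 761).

739⁻¹ mod 761: 739×588 ≡ 1 (mod 761), so 739⁻¹ ≡ 588.
x = 219 + 739×((741 − 219)×588 mod 761) = 219 + 739×253 = 187186.

187186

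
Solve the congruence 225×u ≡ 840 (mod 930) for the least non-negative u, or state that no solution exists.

12

gcd(225, 930) = 15, and 15 | 840, so solutions exist.
Divide through by 15: 15×u = 56 (mod 62).
15⁻¹ ≡ 29 (mod 62).
u ≡ 29×56 ≡ 12 (mod 62).
The smallest non-negative solution is u = 12.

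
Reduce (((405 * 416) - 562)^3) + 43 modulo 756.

303

405 * 416 = 168480 ≡ 648 (mod 756)
648 - 562 = 86
(86)^3 ≡ 260 (mod 756)
260 + 43 = 303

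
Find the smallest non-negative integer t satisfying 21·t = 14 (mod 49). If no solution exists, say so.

3

gcd(21, 49) = 7, and 7 | 14, so solutions exist.
Divide through by 7: 3·t ≡ 2 mod 7.
3⁻¹ ≡ 5 (mod 7).
t ≡ 5·2 ≡ 3 (mod 7).
The smallest non-negative solution is t = 3.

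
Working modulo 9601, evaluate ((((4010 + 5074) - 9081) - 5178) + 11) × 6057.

4010 + 5074 = 9084
9084 - 9081 = 3
3 - 5178 = -5175 ≡ 4426 (mod 9601)
4426 + 11 = 4437
4437 × 6057 = 26874909 ≡ 1710 (mod 9601)

1710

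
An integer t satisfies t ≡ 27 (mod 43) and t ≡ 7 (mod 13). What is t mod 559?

43⁻¹ mod 13: 43·10 ≡ 1 (mod 13), so 43⁻¹ ≡ 10.
t = 27 + 43·((7 − 27)·10 mod 13) = 27 + 43·8 = 371.

371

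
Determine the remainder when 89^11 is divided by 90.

89

Using repeated squaring:
11 in binary is 1011, i.e. 11 = 8 + 2 + 1.
89^1 ≡ 89 (mod 90)
89^2 ≡ 89^2 = 7921 ≡ 1 (mod 90)
89^4 ≡ 1^2 = 1 (mod 90)
89^8 ≡ 1^2 = 1 (mod 90)
89^11 = 89^8 · 89^2 · 89^1 ≡ 1 · 1 · 89 (mod 90).
Accumulate the product:
1 · 1 = 1
1 · 89 = 89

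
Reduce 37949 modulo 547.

37949 = 69·547 + 206, so 37949 ≡ 206 (mod 547).

206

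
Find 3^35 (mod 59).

21

3^1 ≡ 3 (mod 59)
3^2 ≡ 3^2 = 9 (mod 59)
3^4 ≡ 9^2 = 81 ≡ 22 (mod 59)
3^8 ≡ 22^2 = 484 ≡ 12 (mod 59)
3^16 ≡ 12^2 = 144 ≡ 26 (mod 59)
3^32 ≡ 26^2 = 676 ≡ 27 (mod 59)
3^35 = 3^32 · 3^2 · 3^1 ≡ 27 · 9 · 3 (mod 59).
Accumulate the product:
27 · 9 = 243 ≡ 7
7 · 3 = 21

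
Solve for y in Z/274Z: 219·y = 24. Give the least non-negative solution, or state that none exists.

154

gcd(219, 274) = 1, so a unique solution mod 274 exists.
219⁻¹ ≡ 269 (mod 274).
y ≡ 269·24 ≡ 154 (mod 274).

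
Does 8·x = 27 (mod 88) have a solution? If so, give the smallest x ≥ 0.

gcd(8, 88) = 8, and 8 does not divide 27.
So the congruence has no solution.

no solution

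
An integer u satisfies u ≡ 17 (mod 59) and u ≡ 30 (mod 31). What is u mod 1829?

59⁻¹ mod 31: 59*10 ≡ 1 (mod 31), so 59⁻¹ ≡ 10.
u = 17 + 59*((30 − 17)*10 mod 31) = 17 + 59*6 = 371.

371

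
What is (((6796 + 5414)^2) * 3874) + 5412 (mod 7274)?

5840

6796 + 5414 = 12210 ≡ 4936 (mod 7274)
(4936)^2 ≡ 3470 (mod 7274)
3470 * 3874 = 13442780 ≡ 428 (mod 7274)
428 + 5412 = 5840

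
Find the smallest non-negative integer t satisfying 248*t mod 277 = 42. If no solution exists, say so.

266

gcd(248, 277) = 1, so a unique solution mod 277 exists.
248⁻¹ ≡ 191 (mod 277).
t ≡ 191*42 ≡ 266 (mod 277).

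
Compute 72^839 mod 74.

24

839 in binary is 1101000111, i.e. 839 = 512 + 256 + 64 + 4 + 2 + 1.
72^1 ≡ 72 (mod 74)
72^2 ≡ 72^2 = 5184 ≡ 4 (mod 74)
72^4 ≡ 4^2 = 16 (mod 74)
72^8 ≡ 16^2 = 256 ≡ 34 (mod 74)
72^16 ≡ 34^2 = 1156 ≡ 46 (mod 74)
72^32 ≡ 46^2 = 2116 ≡ 44 (mod 74)
72^64 ≡ 44^2 = 1936 ≡ 12 (mod 74)
72^128 ≡ 12^2 = 144 ≡ 70 (mod 74)
72^256 ≡ 70^2 = 4900 ≡ 16 (mod 74)
72^512 ≡ 16^2 = 256 ≡ 34 (mod 74)
72^839 = 72^512 × 72^256 × 72^64 × 72^4 × 72^2 × 72^1 ≡ 34 × 16 × 12 × 16 × 4 × 72 (mod 74).
Accumulate the product:
34 × 16 = 544 ≡ 26
26 × 12 = 312 ≡ 16
16 × 16 = 256 ≡ 34
34 × 4 = 136 ≡ 62
62 × 72 = 4464 ≡ 24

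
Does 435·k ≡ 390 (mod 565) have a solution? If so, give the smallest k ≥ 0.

110

gcd(435, 565) = 5, and 5 | 390, so solutions exist.
Divide through by 5: 87·k = 78 (mod 113).
87⁻¹ ≡ 13 (mod 113).
k ≡ 13·78 ≡ 110 (mod 113).
The smallest non-negative solution is k = 110.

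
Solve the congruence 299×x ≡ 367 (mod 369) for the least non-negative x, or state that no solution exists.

116

gcd(299, 369) = 1, so a unique solution mod 369 exists.
299⁻¹ ≡ 311 (mod 369).
x ≡ 311×367 ≡ 116 (mod 369).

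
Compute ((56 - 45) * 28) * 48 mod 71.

16

56 - 45 = 11
11 * 28 = 308 ≡ 24 (mod 71)
24 * 48 = 1152 ≡ 16 (mod 71)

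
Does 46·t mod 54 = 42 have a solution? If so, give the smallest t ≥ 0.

gcd(46, 54) = 2, and 2 | 42, so solutions exist.
Divide through by 2: 23·t mod 27 = 21.
23⁻¹ ≡ 20 (mod 27).
t ≡ 20·21 ≡ 15 (mod 27).
The smallest non-negative solution is t = 15.

15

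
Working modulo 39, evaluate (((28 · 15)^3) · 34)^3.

21

28 · 15 = 420 ≡ 30 (mod 39)
(30)^3 ≡ 12 (mod 39)
12 · 34 = 408 ≡ 18 (mod 39)
(18)^3 ≡ 21 (mod 39)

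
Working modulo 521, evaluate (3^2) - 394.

(3)^2 ≡ 9 (mod 521)
9 - 394 = -385 ≡ 136 (mod 521)

136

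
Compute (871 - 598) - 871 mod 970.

871 - 598 = 273
273 - 871 = -598 ≡ 372 (mod 970)

372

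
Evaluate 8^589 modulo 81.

35

By square-and-multiply:
589 in binary is 1001001101, i.e. 589 = 512 + 64 + 8 + 4 + 1.
8^1 ≡ 8 (mod 81)
8^2 ≡ 8^2 = 64 (mod 81)
8^4 ≡ 64^2 = 4096 ≡ 46 (mod 81)
8^8 ≡ 46^2 = 2116 ≡ 10 (mod 81)
8^16 ≡ 10^2 = 100 ≡ 19 (mod 81)
8^32 ≡ 19^2 = 361 ≡ 37 (mod 81)
8^64 ≡ 37^2 = 1369 ≡ 73 (mod 81)
8^128 ≡ 73^2 = 5329 ≡ 64 (mod 81)
8^256 ≡ 64^2 = 4096 ≡ 46 (mod 81)
8^512 ≡ 46^2 = 2116 ≡ 10 (mod 81)
8^589 = 8^512 * 8^64 * 8^8 * 8^4 * 8^1 ≡ 10 * 73 * 10 * 46 * 8 (mod 81).
Accumulate the product:
10 * 73 = 730 ≡ 1
1 * 10 = 10
10 * 46 = 460 ≡ 55
55 * 8 = 440 ≡ 35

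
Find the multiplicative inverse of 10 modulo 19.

2

Apply the Euclidean algorithm and back-substitute:
19 = 1×10 + 9
10 = 1×9 + 1
9 = 9×1 + 0
gcd(10, 19) = 1, so the inverse exists.
Bézout: 1 = −1×19 + 2×10.
So 10⁻¹ ≡ 2 (mod 19).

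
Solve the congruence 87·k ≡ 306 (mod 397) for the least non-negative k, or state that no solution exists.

gcd(87, 397) = 1, so a unique solution mod 397 exists.
87⁻¹ ≡ 324 (mod 397).
k ≡ 324·306 ≡ 291 (mod 397).

291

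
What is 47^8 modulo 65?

Using repeated squaring:
47^1 ≡ 47 (mod 65)
47^2 ≡ 47^2 = 2209 ≡ 64 (mod 65)
47^4 ≡ 64^2 = 4096 ≡ 1 (mod 65)
47^8 ≡ 1^2 = 1 (mod 65)
So 47^8 ≡ 1 (mod 65).

1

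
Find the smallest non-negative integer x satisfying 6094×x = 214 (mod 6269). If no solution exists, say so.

3796

gcd(6094, 6269) = 1, so a unique solution mod 6269 exists.
6094⁻¹ ≡ 2830 (mod 6269).
x ≡ 2830×214 ≡ 3796 (mod 6269).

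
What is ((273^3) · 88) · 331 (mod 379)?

(273)^3 ≡ 181 (mod 379)
181 · 88 = 15928 ≡ 10 (mod 379)
10 · 331 = 3310 ≡ 278 (mod 379)

278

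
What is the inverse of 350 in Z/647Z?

586

Apply the Euclidean algorithm and back-substitute:
647 = 1·350 + 297
350 = 1·297 + 53
297 = 5·53 + 32
53 = 1·32 + 21
32 = 1·21 + 11
21 = 1·11 + 10
11 = 1·10 + 1
10 = 10·1 + 0
gcd(350, 647) = 1, so the inverse exists.
Bézout: 1 = 33·647 − 61·350.
So 350⁻¹ ≡ −61 ≡ 586 (mod 647).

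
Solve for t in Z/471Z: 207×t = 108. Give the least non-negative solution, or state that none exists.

21

gcd(207, 471) = 3, and 3 | 108, so solutions exist.
Divide through by 3: 69×t ≡ 36 (mod 157).
69⁻¹ ≡ 66 (mod 157).
t ≡ 66×36 ≡ 21 (mod 157).
The smallest non-negative solution is t = 21.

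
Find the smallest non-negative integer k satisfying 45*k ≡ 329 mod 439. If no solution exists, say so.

gcd(45, 439) = 1, so a unique solution mod 439 exists.
45⁻¹ ≡ 400 (mod 439).
k ≡ 400*329 ≡ 339 (mod 439).

339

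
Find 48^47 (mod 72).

0

47 in binary is 101111, i.e. 47 = 32 + 8 + 4 + 2 + 1.
48^1 ≡ 48 (mod 72)
48^2 ≡ 48^2 = 2304 ≡ 0 (mod 72)
48^4 ≡ 0^2 = 0 (mod 72)
48^8 ≡ 0^2 = 0 (mod 72)
48^16 ≡ 0^2 = 0 (mod 72)
48^32 ≡ 0^2 = 0 (mod 72)
48^47 = 48^32 * 48^8 * 48^4 * 48^2 * 48^1 ≡ 0 * 0 * 0 * 0 * 48 (mod 72).
Accumulate the product:
0 * 0 = 0
0 * 0 = 0
0 * 0 = 0
0 * 48 = 0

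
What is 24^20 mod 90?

36

24^1 ≡ 24 (mod 90)
24^2 ≡ 24^2 = 576 ≡ 36 (mod 90)
24^4 ≡ 36^2 = 1296 ≡ 36 (mod 90)
24^8 ≡ 36^2 = 1296 ≡ 36 (mod 90)
24^16 ≡ 36^2 = 1296 ≡ 36 (mod 90)
24^20 = 24^16 * 24^4 ≡ 36 * 36 (mod 90).
36 * 36 = 1296 ≡ 36 (mod 90).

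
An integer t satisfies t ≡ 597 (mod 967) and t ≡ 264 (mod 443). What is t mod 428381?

967⁻¹ mod 443: 967*268 ≡ 1 (mod 443), so 967⁻¹ ≡ 268.
t = 597 + 967*((264 − 597)*268 mod 443) = 597 + 967*242 = 234611.

234611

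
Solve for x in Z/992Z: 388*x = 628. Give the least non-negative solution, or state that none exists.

109

gcd(388, 992) = 4, and 4 | 628, so solutions exist.
Divide through by 4: 97*x = 157 (mod 248).
97⁻¹ ≡ 225 (mod 248).
x ≡ 225*157 ≡ 109 (mod 248).
The smallest non-negative solution is x = 109.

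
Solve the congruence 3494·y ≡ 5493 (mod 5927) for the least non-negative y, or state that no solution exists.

4295

gcd(3494, 5927) = 1, so a unique solution mod 5927 exists.
3494⁻¹ ≡ 5603 (mod 5927).
y ≡ 5603·5493 ≡ 4295 (mod 5927).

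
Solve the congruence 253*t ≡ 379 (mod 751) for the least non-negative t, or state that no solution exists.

gcd(253, 751) = 1, so a unique solution mod 751 exists.
253⁻¹ ≡ 282 (mod 751).
t ≡ 282*379 ≡ 236 (mod 751).

236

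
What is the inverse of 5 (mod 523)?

523 = 104×5 + 3
5 = 1×3 + 2
3 = 1×2 + 1
2 = 2×1 + 0
gcd(5, 523) = 1, so the inverse exists.
Bézout: 1 = 2×523 − 209×5.
So 5⁻¹ ≡ −209 ≡ 314 (mod 523).

314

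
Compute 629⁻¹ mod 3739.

107

Apply the Euclidean algorithm and back-substitute:
3739 = 5*629 + 594
629 = 1*594 + 35
594 = 16*35 + 34
35 = 1*34 + 1
34 = 34*1 + 0
gcd(629, 3739) = 1, so the inverse exists.
Bézout: 1 = −18*3739 + 107*629.
So 629⁻¹ ≡ 107 (mod 3739).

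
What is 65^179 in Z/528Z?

65

Compute successive squares:
179 in binary is 10110011, i.e. 179 = 128 + 32 + 16 + 2 + 1.
65^1 ≡ 65 (mod 528)
65^2 ≡ 65^2 = 4225 ≡ 1 (mod 528)
65^4 ≡ 1^2 = 1 (mod 528)
65^8 ≡ 1^2 = 1 (mod 528)
65^16 ≡ 1^2 = 1 (mod 528)
65^32 ≡ 1^2 = 1 (mod 528)
65^64 ≡ 1^2 = 1 (mod 528)
65^128 ≡ 1^2 = 1 (mod 528)
65^179 = 65^128 · 65^32 · 65^16 · 65^2 · 65^1 ≡ 1 · 1 · 1 · 1 · 65 (mod 528).
Accumulate the product:
1 · 1 = 1
1 · 1 = 1
1 · 1 = 1
1 · 65 = 65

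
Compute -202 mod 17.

2

-202 = -12*17 + 2, so -202 ≡ 2 (mod 17).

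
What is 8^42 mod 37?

Compute successive squares:
42 in binary is 101010, i.e. 42 = 32 + 8 + 2.
8^1 ≡ 8 (mod 37)
8^2 ≡ 8^2 = 64 ≡ 27 (mod 37)
8^4 ≡ 27^2 = 729 ≡ 26 (mod 37)
8^8 ≡ 26^2 = 676 ≡ 10 (mod 37)
8^16 ≡ 10^2 = 100 ≡ 26 (mod 37)
8^32 ≡ 26^2 = 676 ≡ 10 (mod 37)
8^42 = 8^32 * 8^8 * 8^2 ≡ 10 * 10 * 27 (mod 37).
Accumulate the product:
10 * 10 = 100 ≡ 26
26 * 27 = 702 ≡ 36

36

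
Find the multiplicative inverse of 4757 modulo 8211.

Apply the Euclidean algorithm and back-substitute:
8211 = 1×4757 + 3454
4757 = 1×3454 + 1303
3454 = 2×1303 + 848
1303 = 1×848 + 455
848 = 1×455 + 393
455 = 1×393 + 62
393 = 6×62 + 21
62 = 2×21 + 20
21 = 1×20 + 1
20 = 20×1 + 0
gcd(4757, 8211) = 1, so the inverse exists.
Bézout: 1 = 230×8211 − 397×4757.
So 4757⁻¹ ≡ −397 ≡ 7814 (mod 8211).

7814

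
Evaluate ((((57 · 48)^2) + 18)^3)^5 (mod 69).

57 · 48 = 2736 ≡ 45 (mod 69)
(45)^2 ≡ 24 (mod 69)
24 + 18 = 42
(42)^3 ≡ 51 (mod 69)
(51)^5 ≡ 66 (mod 69)

66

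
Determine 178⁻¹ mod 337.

337 = 1*178 + 159
178 = 1*159 + 19
159 = 8*19 + 7
19 = 2*7 + 5
7 = 1*5 + 2
5 = 2*2 + 1
2 = 2*1 + 0
gcd(178, 337) = 1, so the inverse exists.
Back-substitute for 1:
1 = 1*5 − 2*2
  = −2*7 + 3*5
  = 3*19 − 8*7
  = −8*159 + 67*19
  = 67*178 − 75*159
  = −75*337 + 142*178
So 178⁻¹ ≡ 142 (mod 337).

142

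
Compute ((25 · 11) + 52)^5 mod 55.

25 · 11 = 275 ≡ 0 (mod 55)
0 + 52 = 52
(52)^5 ≡ 32 (mod 55)

32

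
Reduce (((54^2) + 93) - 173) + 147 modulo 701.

(54)^2 ≡ 112 (mod 701)
112 + 93 = 205
205 - 173 = 32
32 + 147 = 179

179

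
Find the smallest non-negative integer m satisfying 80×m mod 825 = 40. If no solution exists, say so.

83

gcd(80, 825) = 5, and 5 | 40, so solutions exist.
Divide through by 5: 16×m ≡ 8 (mod 165).
16⁻¹ ≡ 31 (mod 165).
m ≡ 31×8 ≡ 83 (mod 165).
The smallest non-negative solution is m = 83.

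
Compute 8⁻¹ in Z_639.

Run the extended Euclidean algorithm:
639 = 79*8 + 7
8 = 1*7 + 1
7 = 7*1 + 0
gcd(8, 639) = 1, so the inverse exists.
Bézout: 1 = −1*639 + 80*8.
So 8⁻¹ ≡ 80 (mod 639).

80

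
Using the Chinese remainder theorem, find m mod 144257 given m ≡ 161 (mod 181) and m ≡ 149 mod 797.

181⁻¹ mod 797: 181*524 ≡ 1 (mod 797), so 181⁻¹ ≡ 524.
m = 161 + 181*((149 − 161)*524 mod 797) = 161 + 181*88 = 16089.
Check: 16089 mod 181 = 161, 16089 mod 797 = 149. ✓

16089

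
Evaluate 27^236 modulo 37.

236 in binary is 11101100, i.e. 236 = 128 + 64 + 32 + 8 + 4.
27^1 ≡ 27 (mod 37)
27^2 ≡ 27^2 = 729 ≡ 26 (mod 37)
27^4 ≡ 26^2 = 676 ≡ 10 (mod 37)
27^8 ≡ 10^2 = 100 ≡ 26 (mod 37)
27^16 ≡ 26^2 = 676 ≡ 10 (mod 37)
27^32 ≡ 10^2 = 100 ≡ 26 (mod 37)
27^64 ≡ 26^2 = 676 ≡ 10 (mod 37)
27^128 ≡ 10^2 = 100 ≡ 26 (mod 37)
27^236 = 27^128 · 27^64 · 27^32 · 27^8 · 27^4 ≡ 26 · 10 · 26 · 26 · 10 (mod 37).
Accumulate the product:
26 · 10 = 260 ≡ 1
1 · 26 = 26
26 · 26 = 676 ≡ 10
10 · 10 = 100 ≡ 26

26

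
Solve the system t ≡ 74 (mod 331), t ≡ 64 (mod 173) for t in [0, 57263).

38470

331⁻¹ mod 173: 331*23 ≡ 1 (mod 173), so 331⁻¹ ≡ 23.
t = 74 + 331*((64 − 74)*23 mod 173) = 74 + 331*116 = 38470.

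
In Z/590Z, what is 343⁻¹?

590 = 1·343 + 247
343 = 1·247 + 96
247 = 2·96 + 55
96 = 1·55 + 41
55 = 1·41 + 14
41 = 2·14 + 13
14 = 1·13 + 1
13 = 13·1 + 0
gcd(343, 590) = 1, so the inverse exists.
Bézout: 1 = 25·590 − 43·343.
So 343⁻¹ ≡ −43 ≡ 547 (mod 590).

547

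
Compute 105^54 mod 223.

197

54 in binary is 110110, i.e. 54 = 32 + 16 + 4 + 2.
105^1 ≡ 105 (mod 223)
105^2 ≡ 105^2 = 11025 ≡ 98 (mod 223)
105^4 ≡ 98^2 = 9604 ≡ 15 (mod 223)
105^8 ≡ 15^2 = 225 ≡ 2 (mod 223)
105^16 ≡ 2^2 = 4 (mod 223)
105^32 ≡ 4^2 = 16 (mod 223)
105^54 = 105^32 * 105^16 * 105^4 * 105^2 ≡ 16 * 4 * 15 * 98 (mod 223).
Accumulate the product:
16 * 4 = 64
64 * 15 = 960 ≡ 68
68 * 98 = 6664 ≡ 197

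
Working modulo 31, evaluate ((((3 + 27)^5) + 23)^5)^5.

3 + 27 = 30
(30)^5 ≡ 30 (mod 31)
30 + 23 = 53 ≡ 22 (mod 31)
(22)^5 ≡ 6 (mod 31)
(6)^5 ≡ 26 (mod 31)

26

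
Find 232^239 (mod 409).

372

Compute successive squares:
232^1 ≡ 232 (mod 409)
232^2 ≡ 232^2 = 53824 ≡ 245 (mod 409)
232^4 ≡ 245^2 = 60025 ≡ 311 (mod 409)
232^8 ≡ 311^2 = 96721 ≡ 197 (mod 409)
232^16 ≡ 197^2 = 38809 ≡ 363 (mod 409)
232^32 ≡ 363^2 = 131769 ≡ 71 (mod 409)
232^64 ≡ 71^2 = 5041 ≡ 133 (mod 409)
232^128 ≡ 133^2 = 17689 ≡ 102 (mod 409)
232^239 = 232^128 × 232^64 × 232^32 × 232^8 × 232^4 × 232^2 × 232^1 ≡ 102 × 133 × 71 × 197 × 311 × 245 × 232 (mod 409).
Accumulate the product:
102 × 133 = 13566 ≡ 69
69 × 71 = 4899 ≡ 400
400 × 197 = 78800 ≡ 272
272 × 311 = 84592 ≡ 338
338 × 245 = 82810 ≡ 192
192 × 232 = 44544 ≡ 372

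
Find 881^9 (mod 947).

459

881^1 ≡ 881 (mod 947)
881^2 ≡ 881^2 = 776161 ≡ 568 (mod 947)
881^4 ≡ 568^2 = 322624 ≡ 644 (mod 947)
881^8 ≡ 644^2 = 414736 ≡ 897 (mod 947)
881^9 = 881^8 × 881^1 ≡ 897 × 881 (mod 947).
897 × 881 = 790257 ≡ 459 (mod 947).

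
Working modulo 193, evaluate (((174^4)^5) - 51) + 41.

121

(174)^4 ≡ 46 (mod 193)
(46)^5 ≡ 131 (mod 193)
131 - 51 = 80
80 + 41 = 121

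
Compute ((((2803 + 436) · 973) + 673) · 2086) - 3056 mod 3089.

2803 + 436 = 3239 ≡ 150 (mod 3089)
150 · 973 = 145950 ≡ 767 (mod 3089)
767 + 673 = 1440
1440 · 2086 = 3003840 ≡ 1332 (mod 3089)
1332 - 3056 = -1724 ≡ 1365 (mod 3089)

1365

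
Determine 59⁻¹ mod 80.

19

80 = 1×59 + 21
59 = 2×21 + 17
21 = 1×17 + 4
17 = 4×4 + 1
4 = 4×1 + 0
gcd(59, 80) = 1, so the inverse exists.
Back-substitute for 1:
1 = 1×17 − 4×4
  = −4×21 + 5×17
  = 5×59 − 14×21
  = −14×80 + 19×59
So 59⁻¹ ≡ 19 (mod 80).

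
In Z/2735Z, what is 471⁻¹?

511

By the extended Euclidean algorithm:
2735 = 5·471 + 380
471 = 1·380 + 91
380 = 4·91 + 16
91 = 5·16 + 11
16 = 1·11 + 5
11 = 2·5 + 1
5 = 5·1 + 0
gcd(471, 2735) = 1, so the inverse exists.
Back-substitute for 1:
1 = 1·11 − 2·5
  = −2·16 + 3·11
  = 3·91 − 17·16
  = −17·380 + 71·91
  = 71·471 − 88·380
  = −88·2735 + 511·471
So 471⁻¹ ≡ 511 (mod 2735).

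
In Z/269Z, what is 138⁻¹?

269 = 1*138 + 131
138 = 1*131 + 7
131 = 18*7 + 5
7 = 1*5 + 2
5 = 2*2 + 1
2 = 2*1 + 0
gcd(138, 269) = 1, so the inverse exists.
Bézout: 1 = 59*269 − 115*138.
So 138⁻¹ ≡ −115 ≡ 154 (mod 269).

154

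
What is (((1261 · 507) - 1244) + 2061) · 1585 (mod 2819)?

1261 · 507 = 639327 ≡ 2233 (mod 2819)
2233 - 1244 = 989
989 + 2061 = 3050 ≡ 231 (mod 2819)
231 · 1585 = 366135 ≡ 2484 (mod 2819)

2484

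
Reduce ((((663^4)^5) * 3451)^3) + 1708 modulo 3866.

(663)^4 ≡ 255 (mod 3866)
(255)^5 ≡ 3057 (mod 3866)
3057 * 3451 = 10549707 ≡ 3259 (mod 3866)
(3259)^3 ≡ 3423 (mod 3866)
3423 + 1708 = 5131 ≡ 1265 (mod 3866)

1265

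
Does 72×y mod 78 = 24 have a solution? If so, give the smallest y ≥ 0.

gcd(72, 78) = 6, and 6 | 24, so solutions exist.
Divide through by 6: 12×y ≡ 4 mod 13.
12⁻¹ ≡ 12 (mod 13).
y ≡ 12×4 ≡ 9 (mod 13).
The smallest non-negative solution is y = 9.

9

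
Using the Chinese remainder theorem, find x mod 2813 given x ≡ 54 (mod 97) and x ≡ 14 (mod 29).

2479

97⁻¹ mod 29: 97×3 ≡ 1 (mod 29), so 97⁻¹ ≡ 3.
x = 54 + 97×((14 − 54)×3 mod 29) = 54 + 97×25 = 2479.
Check: 2479 mod 97 = 54, 2479 mod 29 = 14. ✓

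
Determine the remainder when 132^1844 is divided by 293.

140

1844 in binary is 11100110100, i.e. 1844 = 1024 + 512 + 256 + 32 + 16 + 4.
132^1 ≡ 132 (mod 293)
132^2 ≡ 132^2 = 17424 ≡ 137 (mod 293)
132^4 ≡ 137^2 = 18769 ≡ 17 (mod 293)
132^8 ≡ 17^2 = 289 (mod 293)
132^16 ≡ 289^2 = 83521 ≡ 16 (mod 293)
132^32 ≡ 16^2 = 256 (mod 293)
132^64 ≡ 256^2 = 65536 ≡ 197 (mod 293)
132^128 ≡ 197^2 = 38809 ≡ 133 (mod 293)
132^256 ≡ 133^2 = 17689 ≡ 109 (mod 293)
132^512 ≡ 109^2 = 11881 ≡ 161 (mod 293)
132^1024 ≡ 161^2 = 25921 ≡ 137 (mod 293)
132^1844 = 132^1024 × 132^512 × 132^256 × 132^32 × 132^16 × 132^4 ≡ 137 × 161 × 109 × 256 × 16 × 17 (mod 293).
Accumulate the product:
137 × 161 = 22057 ≡ 82
82 × 109 = 8938 ≡ 148
148 × 256 = 37888 ≡ 91
91 × 16 = 1456 ≡ 284
284 × 17 = 4828 ≡ 140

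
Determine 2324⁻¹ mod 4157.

127

Run the extended Euclidean algorithm:
4157 = 1*2324 + 1833
2324 = 1*1833 + 491
1833 = 3*491 + 360
491 = 1*360 + 131
360 = 2*131 + 98
131 = 1*98 + 33
98 = 2*33 + 32
33 = 1*32 + 1
32 = 32*1 + 0
gcd(2324, 4157) = 1, so the inverse exists.
Back-substitute for 1:
1 = 1*33 − 1*32
  = −1*98 + 3*33
  = 3*131 − 4*98
  = −4*360 + 11*131
  = 11*491 − 15*360
  = −15*1833 + 56*491
  = 56*2324 − 71*1833
  = −71*4157 + 127*2324
So 2324⁻¹ ≡ 127 (mod 4157).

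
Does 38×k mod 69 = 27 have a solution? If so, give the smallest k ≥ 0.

gcd(38, 69) = 1, so a unique solution mod 69 exists.
38⁻¹ ≡ 20 (mod 69).
k ≡ 20×27 ≡ 57 (mod 69).

57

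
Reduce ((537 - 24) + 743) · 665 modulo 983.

537 - 24 = 513
513 + 743 = 1256 ≡ 273 (mod 983)
273 · 665 = 181545 ≡ 673 (mod 983)

673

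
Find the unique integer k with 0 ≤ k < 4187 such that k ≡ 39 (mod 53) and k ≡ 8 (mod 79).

3484

53⁻¹ mod 79: 53·3 ≡ 1 (mod 79), so 53⁻¹ ≡ 3.
k = 39 + 53·((8 − 39)·3 mod 79) = 39 + 53·65 = 3484.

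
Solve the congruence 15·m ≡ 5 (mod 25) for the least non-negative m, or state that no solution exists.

2

gcd(15, 25) = 5, and 5 | 5, so solutions exist.
Divide through by 5: 3·m ≡ 1 mod 5.
3⁻¹ ≡ 2 (mod 5).
m ≡ 2·1 ≡ 2 (mod 5).
The smallest non-negative solution is m = 2.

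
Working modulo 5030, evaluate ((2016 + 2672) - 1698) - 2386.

2016 + 2672 = 4688
4688 - 1698 = 2990
2990 - 2386 = 604

604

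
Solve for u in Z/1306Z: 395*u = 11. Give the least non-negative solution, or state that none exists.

1187

gcd(395, 1306) = 1, so a unique solution mod 1306 exists.
395⁻¹ ≡ 939 (mod 1306).
u ≡ 939*11 ≡ 1187 (mod 1306).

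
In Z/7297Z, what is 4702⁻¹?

7297 = 1·4702 + 2595
4702 = 1·2595 + 2107
2595 = 1·2107 + 488
2107 = 4·488 + 155
488 = 3·155 + 23
155 = 6·23 + 17
23 = 1·17 + 6
17 = 2·6 + 5
6 = 1·5 + 1
5 = 5·1 + 0
gcd(4702, 7297) = 1, so the inverse exists.
Bézout: 1 = 819·7297 − 1271·4702.
So 4702⁻¹ ≡ −1271 ≡ 6026 (mod 7297).

6026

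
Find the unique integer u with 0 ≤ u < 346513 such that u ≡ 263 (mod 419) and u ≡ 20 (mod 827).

419⁻¹ mod 827: 419×752 ≡ 1 (mod 827), so 419⁻¹ ≡ 752.
u = 263 + 419×((20 − 263)×752 mod 827) = 263 + 419×31 = 13252.

13252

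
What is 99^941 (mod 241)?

155

Compute successive squares:
941 in binary is 1110101101, i.e. 941 = 512 + 256 + 128 + 32 + 8 + 4 + 1.
99^1 ≡ 99 (mod 241)
99^2 ≡ 99^2 = 9801 ≡ 161 (mod 241)
99^4 ≡ 161^2 = 25921 ≡ 134 (mod 241)
99^8 ≡ 134^2 = 17956 ≡ 122 (mod 241)
99^16 ≡ 122^2 = 14884 ≡ 183 (mod 241)
99^32 ≡ 183^2 = 33489 ≡ 231 (mod 241)
99^64 ≡ 231^2 = 53361 ≡ 100 (mod 241)
99^128 ≡ 100^2 = 10000 ≡ 119 (mod 241)
99^256 ≡ 119^2 = 14161 ≡ 183 (mod 241)
99^512 ≡ 183^2 = 33489 ≡ 231 (mod 241)
99^941 = 99^512 · 99^256 · 99^128 · 99^32 · 99^8 · 99^4 · 99^1 ≡ 231 · 183 · 119 · 231 · 122 · 134 · 99 (mod 241).
Accumulate the product:
231 · 183 = 42273 ≡ 98
98 · 119 = 11662 ≡ 94
94 · 231 = 21714 ≡ 24
24 · 122 = 2928 ≡ 36
36 · 134 = 4824 ≡ 4
4 · 99 = 396 ≡ 155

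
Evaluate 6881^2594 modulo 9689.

Using repeated squaring:
2594 in binary is 101000100010, i.e. 2594 = 2048 + 512 + 32 + 2.
6881^1 ≡ 6881 (mod 9689)
6881^2 ≡ 6881^2 = 47348161 ≡ 7707 (mod 9689)
6881^4 ≡ 7707^2 = 59397849 ≡ 4279 (mod 9689)
6881^8 ≡ 4279^2 = 18309841 ≡ 7320 (mod 9689)
6881^16 ≡ 7320^2 = 53582400 ≡ 2230 (mod 9689)
6881^32 ≡ 2230^2 = 4972900 ≡ 2443 (mod 9689)
6881^64 ≡ 2443^2 = 5968249 ≡ 9514 (mod 9689)
6881^128 ≡ 9514^2 = 90516196 ≡ 1558 (mod 9689)
6881^256 ≡ 1558^2 = 2427364 ≡ 5114 (mod 9689)
6881^512 ≡ 5114^2 = 26152996 ≡ 2385 (mod 9689)
6881^1024 ≡ 2385^2 = 5688225 ≡ 782 (mod 9689)
6881^2048 ≡ 782^2 = 611524 ≡ 1117 (mod 9689)
6881^2594 = 6881^2048 * 6881^512 * 6881^32 * 6881^2 ≡ 1117 * 2385 * 2443 * 7707 (mod 9689).
Accumulate the product:
1117 * 2385 = 2664045 ≡ 9259
9259 * 2443 = 22619737 ≡ 5611
5611 * 7707 = 43243977 ≡ 1970

1970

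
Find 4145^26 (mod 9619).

21

26 in binary is 11010, i.e. 26 = 16 + 8 + 2.
4145^1 ≡ 4145 (mod 9619)
4145^2 ≡ 4145^2 = 17181025 ≡ 1491 (mod 9619)
4145^4 ≡ 1491^2 = 2223081 ≡ 1092 (mod 9619)
4145^8 ≡ 1092^2 = 1192464 ≡ 9327 (mod 9619)
4145^16 ≡ 9327^2 = 86992929 ≡ 8312 (mod 9619)
4145^26 = 4145^16 × 4145^8 × 4145^2 ≡ 8312 × 9327 × 1491 (mod 9619).
Accumulate the product:
8312 × 9327 = 77526024 ≡ 6503
6503 × 1491 = 9695973 ≡ 21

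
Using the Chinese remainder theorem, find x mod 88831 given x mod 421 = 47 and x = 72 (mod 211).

421⁻¹ mod 211: 421×210 ≡ 1 (mod 211), so 421⁻¹ ≡ 210.
x = 47 + 421×((72 − 47)×210 mod 211) = 47 + 421×186 = 78353.

78353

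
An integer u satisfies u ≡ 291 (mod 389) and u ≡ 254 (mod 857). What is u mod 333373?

389⁻¹ mod 857: 389·141 ≡ 1 (mod 857), so 389⁻¹ ≡ 141.
u = 291 + 389·((254 − 291)·141 mod 857) = 291 + 389·782 = 304489.

304489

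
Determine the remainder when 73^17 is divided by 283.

101

Using repeated squaring:
17 in binary is 10001, i.e. 17 = 16 + 1.
73^1 ≡ 73 (mod 283)
73^2 ≡ 73^2 = 5329 ≡ 235 (mod 283)
73^4 ≡ 235^2 = 55225 ≡ 40 (mod 283)
73^8 ≡ 40^2 = 1600 ≡ 185 (mod 283)
73^16 ≡ 185^2 = 34225 ≡ 265 (mod 283)
73^17 = 73^16 · 73^1 ≡ 265 · 73 (mod 283).
265 · 73 = 19345 ≡ 101 (mod 283).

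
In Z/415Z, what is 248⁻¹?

82

Apply the Euclidean algorithm and back-substitute:
415 = 1×248 + 167
248 = 1×167 + 81
167 = 2×81 + 5
81 = 16×5 + 1
5 = 5×1 + 0
gcd(248, 415) = 1, so the inverse exists.
Bézout: 1 = −49×415 + 82×248.
So 248⁻¹ ≡ 82 (mod 415).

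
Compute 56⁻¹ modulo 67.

6

67 = 1·56 + 11
56 = 5·11 + 1
11 = 11·1 + 0
gcd(56, 67) = 1, so the inverse exists.
Back-substitute for 1:
1 = 1·56 − 5·11
  = −5·67 + 6·56
So 56⁻¹ ≡ 6 (mod 67).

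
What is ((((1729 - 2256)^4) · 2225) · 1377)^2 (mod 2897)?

2533

1729 - 2256 = -527 ≡ 2370 (mod 2897)
(2370)^4 ≡ 1839 (mod 2897)
1839 · 2225 = 4091775 ≡ 1211 (mod 2897)
1211 · 1377 = 1667547 ≡ 1772 (mod 2897)
(1772)^2 ≡ 2533 (mod 2897)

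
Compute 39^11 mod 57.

39

Using repeated squaring:
11 in binary is 1011, i.e. 11 = 8 + 2 + 1.
39^1 ≡ 39 (mod 57)
39^2 ≡ 39^2 = 1521 ≡ 39 (mod 57)
39^4 ≡ 39^2 = 1521 ≡ 39 (mod 57)
39^8 ≡ 39^2 = 1521 ≡ 39 (mod 57)
39^11 = 39^8 · 39^2 · 39^1 ≡ 39 · 39 · 39 (mod 57).
Accumulate the product:
39 · 39 = 1521 ≡ 39
39 · 39 = 1521 ≡ 39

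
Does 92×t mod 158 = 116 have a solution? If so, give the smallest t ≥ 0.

gcd(92, 158) = 2, and 2 | 116, so solutions exist.
Divide through by 2: 46×t ≡ 58 (mod 79).
46⁻¹ ≡ 67 (mod 79).
t ≡ 67×58 ≡ 15 (mod 79).
The smallest non-negative solution is t = 15.

15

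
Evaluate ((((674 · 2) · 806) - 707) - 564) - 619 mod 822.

674 · 2 = 1348 ≡ 526 (mod 822)
526 · 806 = 423956 ≡ 626 (mod 822)
626 - 707 = -81 ≡ 741 (mod 822)
741 - 564 = 177
177 - 619 = -442 ≡ 380 (mod 822)

380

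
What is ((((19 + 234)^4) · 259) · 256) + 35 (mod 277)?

19 + 234 = 253
(253)^4 ≡ 207 (mod 277)
207 · 259 = 53613 ≡ 152 (mod 277)
152 · 256 = 38912 ≡ 132 (mod 277)
132 + 35 = 167

167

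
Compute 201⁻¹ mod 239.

239 = 1·201 + 38
201 = 5·38 + 11
38 = 3·11 + 5
11 = 2·5 + 1
5 = 5·1 + 0
gcd(201, 239) = 1, so the inverse exists.
Bézout: 1 = −37·239 + 44·201.
So 201⁻¹ ≡ 44 (mod 239).

44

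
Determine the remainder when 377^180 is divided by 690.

121

180 in binary is 10110100, i.e. 180 = 128 + 32 + 16 + 4.
377^1 ≡ 377 (mod 690)
377^2 ≡ 377^2 = 142129 ≡ 679 (mod 690)
377^4 ≡ 679^2 = 461041 ≡ 121 (mod 690)
377^8 ≡ 121^2 = 14641 ≡ 151 (mod 690)
377^16 ≡ 151^2 = 22801 ≡ 31 (mod 690)
377^32 ≡ 31^2 = 961 ≡ 271 (mod 690)
377^64 ≡ 271^2 = 73441 ≡ 301 (mod 690)
377^128 ≡ 301^2 = 90601 ≡ 211 (mod 690)
377^180 = 377^128 · 377^32 · 377^16 · 377^4 ≡ 211 · 271 · 31 · 121 (mod 690).
Accumulate the product:
211 · 271 = 57181 ≡ 601
601 · 31 = 18631 ≡ 1
1 · 121 = 121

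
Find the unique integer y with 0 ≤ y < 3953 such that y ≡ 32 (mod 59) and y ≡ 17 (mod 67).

1625

59⁻¹ mod 67: 59·25 ≡ 1 (mod 67), so 59⁻¹ ≡ 25.
y = 32 + 59·((17 − 32)·25 mod 67) = 32 + 59·27 = 1625.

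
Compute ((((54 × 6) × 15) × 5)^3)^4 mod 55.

54 × 6 = 324 ≡ 49 (mod 55)
49 × 15 = 735 ≡ 20 (mod 55)
20 × 5 = 100 ≡ 45 (mod 55)
(45)^3 ≡ 45 (mod 55)
(45)^4 ≡ 45 (mod 55)

45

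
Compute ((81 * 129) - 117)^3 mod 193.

81 * 129 = 10449 ≡ 27 (mod 193)
27 - 117 = -90 ≡ 103 (mod 193)
(103)^3 ≡ 154 (mod 193)

154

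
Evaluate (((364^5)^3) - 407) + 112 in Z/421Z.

(364)^5 ≡ 301 (mod 421)
(301)^3 ≡ 205 (mod 421)
205 - 407 = -202 ≡ 219 (mod 421)
219 + 112 = 331

331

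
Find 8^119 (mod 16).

0

Compute successive squares:
119 in binary is 1110111, i.e. 119 = 64 + 32 + 16 + 4 + 2 + 1.
8^1 ≡ 8 (mod 16)
8^2 ≡ 8^2 = 64 ≡ 0 (mod 16)
8^4 ≡ 0^2 = 0 (mod 16)
8^8 ≡ 0^2 = 0 (mod 16)
8^16 ≡ 0^2 = 0 (mod 16)
8^32 ≡ 0^2 = 0 (mod 16)
8^64 ≡ 0^2 = 0 (mod 16)
8^119 = 8^64 * 8^32 * 8^16 * 8^4 * 8^2 * 8^1 ≡ 0 * 0 * 0 * 0 * 0 * 8 (mod 16).
Accumulate the product:
0 * 0 = 0
0 * 0 = 0
0 * 0 = 0
0 * 0 = 0
0 * 8 = 0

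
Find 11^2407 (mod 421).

2407 in binary is 100101100111, i.e. 2407 = 2048 + 256 + 64 + 32 + 4 + 2 + 1.
11^1 ≡ 11 (mod 421)
11^2 ≡ 11^2 = 121 (mod 421)
11^4 ≡ 121^2 = 14641 ≡ 327 (mod 421)
11^8 ≡ 327^2 = 106929 ≡ 416 (mod 421)
11^16 ≡ 416^2 = 173056 ≡ 25 (mod 421)
11^32 ≡ 25^2 = 625 ≡ 204 (mod 421)
11^64 ≡ 204^2 = 41616 ≡ 358 (mod 421)
11^128 ≡ 358^2 = 128164 ≡ 180 (mod 421)
11^256 ≡ 180^2 = 32400 ≡ 404 (mod 421)
11^512 ≡ 404^2 = 163216 ≡ 289 (mod 421)
11^1024 ≡ 289^2 = 83521 ≡ 163 (mod 421)
11^2048 ≡ 163^2 = 26569 ≡ 46 (mod 421)
11^2407 = 11^2048 × 11^256 × 11^64 × 11^32 × 11^4 × 11^2 × 11^1 ≡ 46 × 404 × 358 × 204 × 327 × 121 × 11 (mod 421).
Accumulate the product:
46 × 404 = 18584 ≡ 60
60 × 358 = 21480 ≡ 9
9 × 204 = 1836 ≡ 152
152 × 327 = 49704 ≡ 26
26 × 121 = 3146 ≡ 199
199 × 11 = 2189 ≡ 84

84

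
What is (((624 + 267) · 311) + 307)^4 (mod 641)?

624 + 267 = 891 ≡ 250 (mod 641)
250 · 311 = 77750 ≡ 189 (mod 641)
189 + 307 = 496
(496)^4 ≡ 359 (mod 641)

359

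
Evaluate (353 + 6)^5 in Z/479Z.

353 + 6 = 359
(359)^5 ≡ 254 (mod 479)

254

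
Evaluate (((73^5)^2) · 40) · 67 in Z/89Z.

34

(73)^5 ≡ 22 (mod 89)
(22)^2 ≡ 39 (mod 89)
39 · 40 = 1560 ≡ 47 (mod 89)
47 · 67 = 3149 ≡ 34 (mod 89)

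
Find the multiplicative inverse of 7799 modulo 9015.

7169

By the extended Euclidean algorithm:
9015 = 1*7799 + 1216
7799 = 6*1216 + 503
1216 = 2*503 + 210
503 = 2*210 + 83
210 = 2*83 + 44
83 = 1*44 + 39
44 = 1*39 + 5
39 = 7*5 + 4
5 = 1*4 + 1
4 = 4*1 + 0
gcd(7799, 9015) = 1, so the inverse exists.
Back-substitute for 1:
1 = 1*5 − 1*4
  = −1*39 + 8*5
  = 8*44 − 9*39
  = −9*83 + 17*44
  = 17*210 − 43*83
  = −43*503 + 103*210
  = 103*1216 − 249*503
  = −249*7799 + 1597*1216
  = 1597*9015 − 1846*7799
So 7799⁻¹ ≡ −1846 ≡ 7169 (mod 9015).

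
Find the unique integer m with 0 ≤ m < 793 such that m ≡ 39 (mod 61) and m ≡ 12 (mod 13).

649

61⁻¹ mod 13: 61×3 ≡ 1 (mod 13), so 61⁻¹ ≡ 3.
m = 39 + 61×((12 − 39)×3 mod 13) = 39 + 61×10 = 649.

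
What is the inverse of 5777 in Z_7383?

7383 = 1×5777 + 1606
5777 = 3×1606 + 959
1606 = 1×959 + 647
959 = 1×647 + 312
647 = 2×312 + 23
312 = 13×23 + 13
23 = 1×13 + 10
13 = 1×10 + 3
10 = 3×3 + 1
3 = 3×1 + 0
gcd(5777, 7383) = 1, so the inverse exists.
Back-substitute for 1:
1 = 1×10 − 3×3
  = −3×13 + 4×10
  = 4×23 − 7×13
  = −7×312 + 95×23
  = 95×647 − 197×312
  = −197×959 + 292×647
  = 292×1606 − 489×959
  = −489×5777 + 1759×1606
  = 1759×7383 − 2248×5777
So 5777⁻¹ ≡ −2248 ≡ 5135 (mod 7383).

5135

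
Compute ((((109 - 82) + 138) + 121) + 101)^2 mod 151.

128

109 - 82 = 27
27 + 138 = 165 ≡ 14 (mod 151)
14 + 121 = 135
135 + 101 = 236 ≡ 85 (mod 151)
(85)^2 ≡ 128 (mod 151)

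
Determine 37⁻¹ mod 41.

10

Run the extended Euclidean algorithm:
41 = 1×37 + 4
37 = 9×4 + 1
4 = 4×1 + 0
gcd(37, 41) = 1, so the inverse exists.
Back-substitute for 1:
1 = 1×37 − 9×4
  = −9×41 + 10×37
So 37⁻¹ ≡ 10 (mod 41).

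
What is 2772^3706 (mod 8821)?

Compute successive squares:
2772^1 ≡ 2772 (mod 8821)
2772^2 ≡ 2772^2 = 7683984 ≡ 893 (mod 8821)
2772^4 ≡ 893^2 = 797449 ≡ 3559 (mod 8821)
2772^8 ≡ 3559^2 = 12666481 ≡ 8346 (mod 8821)
2772^16 ≡ 8346^2 = 69655716 ≡ 5100 (mod 8821)
2772^32 ≡ 5100^2 = 26010000 ≡ 5692 (mod 8821)
2772^64 ≡ 5692^2 = 32398864 ≡ 8152 (mod 8821)
2772^128 ≡ 8152^2 = 66455104 ≡ 6511 (mod 8821)
2772^256 ≡ 6511^2 = 42393121 ≡ 8216 (mod 8821)
2772^512 ≡ 8216^2 = 67502656 ≡ 4364 (mod 8821)
2772^1024 ≡ 4364^2 = 19044496 ≡ 8778 (mod 8821)
2772^2048 ≡ 8778^2 = 77053284 ≡ 1849 (mod 8821)
2772^3706 = 2772^2048 * 2772^1024 * 2772^512 * 2772^64 * 2772^32 * 2772^16 * 2772^8 * 2772^2 ≡ 1849 * 8778 * 4364 * 8152 * 5692 * 5100 * 8346 * 893 (mod 8821).
Accumulate the product:
1849 * 8778 = 16230522 ≡ 8703
8703 * 4364 = 37979892 ≡ 5487
5487 * 8152 = 44730024 ≡ 7554
7554 * 5692 = 42997368 ≡ 3814
3814 * 5100 = 19451400 ≡ 1095
1095 * 8346 = 9138870 ≡ 314
314 * 893 = 280402 ≡ 6951

6951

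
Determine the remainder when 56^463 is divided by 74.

Using repeated squaring:
463 in binary is 111001111, i.e. 463 = 256 + 128 + 64 + 8 + 4 + 2 + 1.
56^1 ≡ 56 (mod 74)
56^2 ≡ 56^2 = 3136 ≡ 28 (mod 74)
56^4 ≡ 28^2 = 784 ≡ 44 (mod 74)
56^8 ≡ 44^2 = 1936 ≡ 12 (mod 74)
56^16 ≡ 12^2 = 144 ≡ 70 (mod 74)
56^32 ≡ 70^2 = 4900 ≡ 16 (mod 74)
56^64 ≡ 16^2 = 256 ≡ 34 (mod 74)
56^128 ≡ 34^2 = 1156 ≡ 46 (mod 74)
56^256 ≡ 46^2 = 2116 ≡ 44 (mod 74)
56^463 = 56^256 * 56^128 * 56^64 * 56^8 * 56^4 * 56^2 * 56^1 ≡ 44 * 46 * 34 * 12 * 44 * 28 * 56 (mod 74).
Accumulate the product:
44 * 46 = 2024 ≡ 26
26 * 34 = 884 ≡ 70
70 * 12 = 840 ≡ 26
26 * 44 = 1144 ≡ 34
34 * 28 = 952 ≡ 64
64 * 56 = 3584 ≡ 32

32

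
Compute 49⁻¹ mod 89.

20

89 = 1×49 + 40
49 = 1×40 + 9
40 = 4×9 + 4
9 = 2×4 + 1
4 = 4×1 + 0
gcd(49, 89) = 1, so the inverse exists.
Bézout: 1 = −11×89 + 20×49.
So 49⁻¹ ≡ 20 (mod 89).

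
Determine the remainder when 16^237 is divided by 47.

32

237 in binary is 11101101, i.e. 237 = 128 + 64 + 32 + 8 + 4 + 1.
16^1 ≡ 16 (mod 47)
16^2 ≡ 16^2 = 256 ≡ 21 (mod 47)
16^4 ≡ 21^2 = 441 ≡ 18 (mod 47)
16^8 ≡ 18^2 = 324 ≡ 42 (mod 47)
16^16 ≡ 42^2 = 1764 ≡ 25 (mod 47)
16^32 ≡ 25^2 = 625 ≡ 14 (mod 47)
16^64 ≡ 14^2 = 196 ≡ 8 (mod 47)
16^128 ≡ 8^2 = 64 ≡ 17 (mod 47)
16^237 = 16^128 · 16^64 · 16^32 · 16^8 · 16^4 · 16^1 ≡ 17 · 8 · 14 · 42 · 18 · 16 (mod 47).
Accumulate the product:
17 · 8 = 136 ≡ 42
42 · 14 = 588 ≡ 24
24 · 42 = 1008 ≡ 21
21 · 18 = 378 ≡ 2
2 · 16 = 32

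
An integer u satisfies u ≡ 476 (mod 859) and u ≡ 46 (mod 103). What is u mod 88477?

859⁻¹ mod 103: 859×53 ≡ 1 (mod 103), so 859⁻¹ ≡ 53.
u = 476 + 859×((46 − 476)×53 mod 103) = 476 + 859×76 = 65760.

65760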